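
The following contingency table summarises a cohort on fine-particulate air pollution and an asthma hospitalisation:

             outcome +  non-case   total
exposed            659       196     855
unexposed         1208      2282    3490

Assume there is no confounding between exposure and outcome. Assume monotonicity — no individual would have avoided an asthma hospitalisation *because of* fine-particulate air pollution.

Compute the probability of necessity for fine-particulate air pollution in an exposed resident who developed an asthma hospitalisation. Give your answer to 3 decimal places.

PN ≈ 0.551

p₁ = P(outcome | exposed) = 659/855 = 0.77076
p₀ = P(outcome | unexposed) = 1208/3490 = 0.34613
Under exogeneity and monotonicity, PN = (p₁ − p₀)/p₁.
PN = (0.77076 − 0.34613) / 0.77076 ≈ 0.5509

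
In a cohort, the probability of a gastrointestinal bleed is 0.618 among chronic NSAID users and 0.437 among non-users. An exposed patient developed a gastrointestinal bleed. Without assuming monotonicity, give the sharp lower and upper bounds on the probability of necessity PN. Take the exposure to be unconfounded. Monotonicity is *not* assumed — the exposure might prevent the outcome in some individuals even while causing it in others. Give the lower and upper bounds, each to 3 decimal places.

0.293 ≤ PN ≤ 0.911

Let p₁ = 0.618, p₀ = 0.437.
Under exogeneity alone the bounds on PN are max{0,(p₁−p₀)/p₁} ≤ PN ≤ min{1,(1−p₀)/p₁}.
  lower = (p₁ − p₀)/p₁ = 0.181 / 0.618 ≈ 0.2929
  upper = min{1, (1 − p₀)/p₁} = 0.563 / 0.618 ≈ 0.9110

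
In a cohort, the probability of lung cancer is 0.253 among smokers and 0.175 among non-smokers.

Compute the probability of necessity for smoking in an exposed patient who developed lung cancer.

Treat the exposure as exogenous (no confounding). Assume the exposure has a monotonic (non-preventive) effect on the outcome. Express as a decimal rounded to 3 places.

Let p₁ = 0.253, p₀ = 0.175.
Under exogeneity and monotonicity, PN = (p₁ − p₀) / p₁.
PN = (0.253 − 0.175) / 0.253 = 0.078 / 0.253 ≈ 0.3083

PN ≈ 0.308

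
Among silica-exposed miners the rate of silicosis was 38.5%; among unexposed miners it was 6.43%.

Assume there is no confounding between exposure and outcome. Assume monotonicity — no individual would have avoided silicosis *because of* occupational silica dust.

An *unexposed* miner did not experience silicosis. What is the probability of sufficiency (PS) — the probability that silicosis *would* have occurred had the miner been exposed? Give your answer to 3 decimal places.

PS ≈ 0.343

p₁ = 0.385, p₀ = 0.0643.
Under exogeneity and monotonicity, PS = (p₁ − p₀) / (1 − p₀).
PS = (0.385 − 0.0643) / (1 − 0.0643) = 0.3207 / 0.9357 ≈ 0.3427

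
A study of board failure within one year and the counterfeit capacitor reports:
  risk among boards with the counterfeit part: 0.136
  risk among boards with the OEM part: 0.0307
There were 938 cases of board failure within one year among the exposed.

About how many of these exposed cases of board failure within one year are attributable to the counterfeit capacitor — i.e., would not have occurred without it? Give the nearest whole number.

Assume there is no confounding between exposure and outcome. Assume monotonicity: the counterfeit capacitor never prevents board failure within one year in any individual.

Let p₁ = 0.136, p₀ = 0.0307.
PN = (p₁ − p₀)/p₁ = (0.136 − 0.0307) / 0.136 ≈ 0.77426.
Attributable cases ≈ PN × (exposed cases) = 0.77426 × 938 ≈ 726.26.

about 726 cases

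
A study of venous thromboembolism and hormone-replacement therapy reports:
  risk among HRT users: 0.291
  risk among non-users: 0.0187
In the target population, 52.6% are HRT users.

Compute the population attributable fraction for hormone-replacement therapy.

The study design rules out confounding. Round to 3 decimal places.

Let p₁ = 0.291, p₀ = 0.0187.
Overall risk P(Y=1) = π·p₁ + (1−π)·p₀ = 0.526×0.291 + 0.474×0.0187 = 0.16193.
Under exogeneity, PAF = [P(Y=1) − p₀] / P(Y=1).
PAF = (0.16193 − 0.0187) / 0.16193 ≈ 0.8845

PAF ≈ 0.885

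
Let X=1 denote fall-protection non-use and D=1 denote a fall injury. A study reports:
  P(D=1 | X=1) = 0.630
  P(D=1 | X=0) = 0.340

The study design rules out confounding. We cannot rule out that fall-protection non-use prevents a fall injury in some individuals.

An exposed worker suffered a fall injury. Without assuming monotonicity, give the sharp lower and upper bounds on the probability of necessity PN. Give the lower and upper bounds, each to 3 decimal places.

0.460 ≤ PN ≤ 1.000

Let p₁ = 0.63, p₀ = 0.34.
Under exogeneity alone the bounds on PN are max{0,(p₁−p₀)/p₁} ≤ PN ≤ min{1,(1−p₀)/p₁}.
  lower = (p₁ − p₀)/p₁ = 0.29 / 0.63 ≈ 0.4603
  upper = min{1, (1 − p₀)/p₁} = 0.66 / 0.63 ≈ 1.0476 → capped at 1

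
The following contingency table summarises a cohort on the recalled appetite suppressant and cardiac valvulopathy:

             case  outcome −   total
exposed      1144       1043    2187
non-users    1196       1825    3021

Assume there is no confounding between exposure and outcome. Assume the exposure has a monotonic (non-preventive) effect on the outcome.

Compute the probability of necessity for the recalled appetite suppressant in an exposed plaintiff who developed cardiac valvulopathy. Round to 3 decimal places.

PN ≈ 0.243

p₁ = P(outcome | exposed) = 1144/2187 = 0.52309
p₀ = P(outcome | unexposed) = 1196/3021 = 0.3959
Under exogeneity and monotonicity, PN = (p₁ − p₀)/p₁.
PN = (0.52309 − 0.3959) / 0.52309 ≈ 0.2432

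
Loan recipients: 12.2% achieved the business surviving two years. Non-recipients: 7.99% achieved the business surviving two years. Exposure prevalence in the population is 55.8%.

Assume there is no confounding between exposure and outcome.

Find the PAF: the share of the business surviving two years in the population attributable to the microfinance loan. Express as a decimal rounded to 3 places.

p₁ = 0.122, p₀ = 0.0799.
Overall risk P(Y=1) = π·p₁ + (1−π)·p₀ = 0.558×0.122 + 0.442×0.0799 = 0.10339.
Under exogeneity, PAF = [P(Y=1) − p₀] / P(Y=1).
PAF = (0.10339 − 0.0799) / 0.10339 ≈ 0.2272

PAF ≈ 0.227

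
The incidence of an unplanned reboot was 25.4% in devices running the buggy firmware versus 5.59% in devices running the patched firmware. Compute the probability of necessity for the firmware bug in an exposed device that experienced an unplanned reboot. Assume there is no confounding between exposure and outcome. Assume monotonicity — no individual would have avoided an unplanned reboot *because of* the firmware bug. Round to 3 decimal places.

PN ≈ 0.780

p₁ = 0.254, p₀ = 0.0559.
Under exogeneity and monotonicity, PN = (p₁ − p₀) / p₁.
PN = (0.254 − 0.0559) / 0.254 = 0.1981 / 0.254 ≈ 0.7799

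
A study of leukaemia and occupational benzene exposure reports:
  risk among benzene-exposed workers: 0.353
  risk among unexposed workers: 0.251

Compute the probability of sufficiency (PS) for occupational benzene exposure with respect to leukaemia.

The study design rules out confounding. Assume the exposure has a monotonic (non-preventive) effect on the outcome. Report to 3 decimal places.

Let p₁ = 0.353, p₀ = 0.251.
Under exogeneity and monotonicity, PS = (p₁ − p₀) / (1 − p₀).
PS = (0.353 − 0.251) / (1 − 0.251) = 0.102 / 0.749 ≈ 0.1362

PS ≈ 0.136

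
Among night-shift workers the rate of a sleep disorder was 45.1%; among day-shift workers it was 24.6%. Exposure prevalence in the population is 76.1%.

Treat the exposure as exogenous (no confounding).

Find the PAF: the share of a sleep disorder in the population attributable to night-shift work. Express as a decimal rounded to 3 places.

PAF ≈ 0.388

p₁ = 0.451, p₀ = 0.246.
Overall risk P(Y=1) = π·p₁ + (1−π)·p₀ = 0.761×0.451 + 0.239×0.246 = 0.40201.
Under exogeneity, PAF = [P(Y=1) − p₀] / P(Y=1).
PAF = (0.40201 − 0.246) / 0.40201 ≈ 0.3881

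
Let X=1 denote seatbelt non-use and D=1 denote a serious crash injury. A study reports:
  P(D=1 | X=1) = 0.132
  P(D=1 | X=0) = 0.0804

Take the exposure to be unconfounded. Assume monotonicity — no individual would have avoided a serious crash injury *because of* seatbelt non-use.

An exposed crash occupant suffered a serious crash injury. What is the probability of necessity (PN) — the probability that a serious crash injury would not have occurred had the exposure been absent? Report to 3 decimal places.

Let p₁ = 0.132, p₀ = 0.0804.
Under exogeneity and monotonicity, PN = (p₁ − p₀) / p₁.
PN = (0.132 − 0.0804) / 0.132 = 0.0516 / 0.132 ≈ 0.3909

PN ≈ 0.391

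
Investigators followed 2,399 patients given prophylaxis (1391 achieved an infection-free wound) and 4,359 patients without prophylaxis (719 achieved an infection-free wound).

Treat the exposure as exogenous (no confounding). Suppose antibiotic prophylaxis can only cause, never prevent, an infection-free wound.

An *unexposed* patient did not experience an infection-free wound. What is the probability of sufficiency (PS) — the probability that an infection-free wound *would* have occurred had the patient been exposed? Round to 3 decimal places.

p₁ = P(outcome | exposed) = 1391/2399 = 0.57982
p₀ = P(outcome | unexposed) = 719/4359 = 0.16495
Under exogeneity and monotonicity, PS = (p₁ − p₀) / (1 − p₀).
PS = (0.57982 − 0.16495) / (1 − 0.16495) = 0.41488 / 0.83505 ≈ 0.4968

PS ≈ 0.497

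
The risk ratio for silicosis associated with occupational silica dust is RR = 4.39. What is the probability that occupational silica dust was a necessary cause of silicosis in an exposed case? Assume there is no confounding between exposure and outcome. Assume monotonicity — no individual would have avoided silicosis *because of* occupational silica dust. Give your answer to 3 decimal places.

Under exogeneity and monotonicity, PN = (RR − 1) / RR = 1 − 1/RR.
PN = (4.39 − 1) / 4.39 = 3.39 / 4.39 ≈ 0.7722

PN ≈ 0.772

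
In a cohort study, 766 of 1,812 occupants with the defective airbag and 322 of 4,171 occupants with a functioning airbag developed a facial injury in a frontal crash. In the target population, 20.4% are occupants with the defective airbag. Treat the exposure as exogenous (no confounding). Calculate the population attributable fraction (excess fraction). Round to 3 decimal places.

PAF ≈ 0.477

p₁ = P(outcome | exposed) = 766/1812 = 0.42274
p₀ = P(outcome | unexposed) = 322/4171 = 0.0772
Overall risk P(Y=1) = π·p₁ + (1−π)·p₀ = 0.204×0.42274 + 0.796×0.0772 = 0.14769.
Under exogeneity, PAF = [P(Y=1) − p₀] / P(Y=1).
PAF = (0.14769 − 0.0772) / 0.14769 ≈ 0.4773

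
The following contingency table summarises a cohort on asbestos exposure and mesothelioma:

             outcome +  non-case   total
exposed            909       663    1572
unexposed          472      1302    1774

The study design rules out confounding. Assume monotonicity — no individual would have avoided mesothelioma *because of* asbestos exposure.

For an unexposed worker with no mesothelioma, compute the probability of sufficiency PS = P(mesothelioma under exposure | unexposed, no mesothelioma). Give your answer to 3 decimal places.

p₁ = P(outcome | exposed) = 909/1572 = 0.57824
p₀ = P(outcome | unexposed) = 472/1774 = 0.26607
Under exogeneity and monotonicity, PS = (p₁ − p₀)/(1 − p₀).
PS = (0.57824 − 0.26607) / 0.73393 ≈ 0.4253

PS ≈ 0.425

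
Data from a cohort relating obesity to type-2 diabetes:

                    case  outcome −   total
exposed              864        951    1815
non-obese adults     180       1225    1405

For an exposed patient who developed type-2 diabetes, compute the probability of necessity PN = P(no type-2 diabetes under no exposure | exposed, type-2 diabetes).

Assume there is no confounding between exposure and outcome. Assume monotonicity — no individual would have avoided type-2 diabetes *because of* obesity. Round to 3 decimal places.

PN ≈ 0.731

p₁ = P(outcome | exposed) = 864/1815 = 0.47603
p₀ = P(outcome | unexposed) = 180/1405 = 0.12811
Under exogeneity and monotonicity, PN = (p₁ − p₀) / p₁.
PN = (0.47603 − 0.12811) / 0.47603 = 0.34792 / 0.47603 ≈ 0.7309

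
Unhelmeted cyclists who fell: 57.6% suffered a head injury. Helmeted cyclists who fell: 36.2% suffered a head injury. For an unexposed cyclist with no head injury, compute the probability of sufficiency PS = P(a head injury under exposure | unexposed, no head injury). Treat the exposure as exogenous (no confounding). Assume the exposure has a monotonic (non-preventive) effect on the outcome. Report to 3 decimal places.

PS ≈ 0.335

p₁ = 0.576, p₀ = 0.362.
Under exogeneity and monotonicity, PS = (p₁ − p₀) / (1 − p₀).
PS = (0.576 − 0.362) / (1 − 0.362) = 0.214 / 0.638 ≈ 0.3354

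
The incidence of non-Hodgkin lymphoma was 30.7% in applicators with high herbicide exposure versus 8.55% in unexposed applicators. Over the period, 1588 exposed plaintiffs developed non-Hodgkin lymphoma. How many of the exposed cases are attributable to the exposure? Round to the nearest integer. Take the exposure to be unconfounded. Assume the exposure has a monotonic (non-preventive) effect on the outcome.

p₁ = 0.307, p₀ = 0.0855.
PN = (p₁ − p₀)/p₁ = (0.307 − 0.0855) / 0.307 ≈ 0.72150.
Attributable cases ≈ PN × (exposed cases) = 0.72150 × 1588 ≈ 1145.74.

about 1146 cases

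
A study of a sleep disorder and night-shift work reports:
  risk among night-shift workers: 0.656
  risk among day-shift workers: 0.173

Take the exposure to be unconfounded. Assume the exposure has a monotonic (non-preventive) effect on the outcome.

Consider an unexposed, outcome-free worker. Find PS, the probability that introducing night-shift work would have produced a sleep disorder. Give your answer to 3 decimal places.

PS ≈ 0.584

Let p₁ = 0.656, p₀ = 0.173.
Under exogeneity and monotonicity, PS = (p₁ − p₀) / (1 − p₀).
PS = (0.656 − 0.173) / (1 − 0.173) = 0.483 / 0.827 ≈ 0.5840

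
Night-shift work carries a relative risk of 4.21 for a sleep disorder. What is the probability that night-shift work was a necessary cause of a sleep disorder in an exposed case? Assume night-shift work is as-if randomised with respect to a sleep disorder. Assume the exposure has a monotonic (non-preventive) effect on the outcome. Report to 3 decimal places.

Under exogeneity and monotonicity, PN = (RR − 1) / RR = 1 − 1/RR.
PN = (4.21 − 1) / 4.21 = 3.21 / 4.21 ≈ 0.7625

PN ≈ 0.762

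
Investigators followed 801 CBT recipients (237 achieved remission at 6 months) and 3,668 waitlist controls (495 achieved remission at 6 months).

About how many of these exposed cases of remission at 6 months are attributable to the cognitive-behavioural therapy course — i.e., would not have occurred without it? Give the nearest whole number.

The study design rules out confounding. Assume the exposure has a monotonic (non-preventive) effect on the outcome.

p₁ = P(outcome | exposed) = 237/801 = 0.29588
p₀ = P(outcome | unexposed) = 495/3668 = 0.13495
PN = (p₁ − p₀)/p₁ = (0.29588 − 0.13495) / 0.29588 ≈ 0.54390.
Attributable cases ≈ PN × (exposed cases) = 0.54390 × 237 ≈ 128.90.

about 129 cases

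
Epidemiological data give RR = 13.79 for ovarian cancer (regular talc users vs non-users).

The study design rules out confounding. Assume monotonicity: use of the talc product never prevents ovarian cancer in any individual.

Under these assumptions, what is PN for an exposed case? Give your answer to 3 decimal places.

PN ≈ 0.927

Under exogeneity and monotonicity, PN = (RR − 1) / RR = 1 − 1/RR.
PN = (13.79 − 1) / 13.79 = 12.79 / 13.79 ≈ 0.9275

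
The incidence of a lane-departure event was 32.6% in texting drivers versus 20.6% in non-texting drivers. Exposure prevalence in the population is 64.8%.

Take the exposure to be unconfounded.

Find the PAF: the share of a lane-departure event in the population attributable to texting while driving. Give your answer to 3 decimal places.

p₁ = 0.326, p₀ = 0.206.
Overall risk P(Y=1) = π·p₁ + (1−π)·p₀ = 0.648×0.326 + 0.352×0.206 = 0.28376.
Under exogeneity, PAF = [P(Y=1) − p₀] / P(Y=1).
PAF = (0.28376 − 0.206) / 0.28376 ≈ 0.2740

PAF ≈ 0.274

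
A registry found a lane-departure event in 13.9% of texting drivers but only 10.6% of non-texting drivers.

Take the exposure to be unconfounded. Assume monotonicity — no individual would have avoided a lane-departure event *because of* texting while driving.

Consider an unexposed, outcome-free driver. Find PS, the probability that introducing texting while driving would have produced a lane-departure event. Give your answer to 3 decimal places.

PS ≈ 0.037

p₁ = 0.139, p₀ = 0.106.
Under exogeneity and monotonicity, PS = (p₁ − p₀) / (1 − p₀).
PS = (0.139 − 0.106) / (1 − 0.106) = 0.033 / 0.894 ≈ 0.0369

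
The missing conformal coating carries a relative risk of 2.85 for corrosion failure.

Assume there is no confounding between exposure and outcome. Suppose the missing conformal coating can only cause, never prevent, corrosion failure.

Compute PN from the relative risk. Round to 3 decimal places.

PN ≈ 0.649

Under exogeneity and monotonicity, PN = (RR − 1) / RR = 1 − 1/RR.
PN = (2.85 − 1) / 2.85 = 1.85 / 2.85 ≈ 0.6491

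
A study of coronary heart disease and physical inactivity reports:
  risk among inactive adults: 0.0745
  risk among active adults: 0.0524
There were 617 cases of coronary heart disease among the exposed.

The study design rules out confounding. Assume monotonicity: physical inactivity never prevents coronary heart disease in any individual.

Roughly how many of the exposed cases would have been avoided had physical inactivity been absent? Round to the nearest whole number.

about 183 cases

Let p₁ = 0.0745, p₀ = 0.0524.
PN = (p₁ − p₀)/p₁ = (0.0745 − 0.0524) / 0.0745 ≈ 0.29664.
Attributable cases ≈ PN × (exposed cases) = 0.29664 × 617 ≈ 183.03.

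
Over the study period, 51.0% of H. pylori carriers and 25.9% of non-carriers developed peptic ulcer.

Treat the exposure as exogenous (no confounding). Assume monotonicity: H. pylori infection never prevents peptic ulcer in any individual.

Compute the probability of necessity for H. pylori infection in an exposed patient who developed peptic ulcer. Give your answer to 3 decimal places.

PN ≈ 0.492

p₁ = 0.51, p₀ = 0.259.
Under exogeneity and monotonicity, PN = (p₁ − p₀) / p₁.
PN = (0.51 − 0.259) / 0.51 = 0.251 / 0.51 ≈ 0.4922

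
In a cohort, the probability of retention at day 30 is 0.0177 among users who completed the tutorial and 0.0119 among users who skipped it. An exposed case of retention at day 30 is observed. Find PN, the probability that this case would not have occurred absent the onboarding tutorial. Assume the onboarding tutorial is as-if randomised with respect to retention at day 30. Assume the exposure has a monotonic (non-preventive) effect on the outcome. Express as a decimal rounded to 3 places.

Let p₁ = 0.0177, p₀ = 0.0119.
Under exogeneity and monotonicity, PN = (p₁ − p₀) / p₁.
PN = (0.0177 − 0.0119) / 0.0177 = 0.0058 / 0.0177 ≈ 0.3277

PN ≈ 0.328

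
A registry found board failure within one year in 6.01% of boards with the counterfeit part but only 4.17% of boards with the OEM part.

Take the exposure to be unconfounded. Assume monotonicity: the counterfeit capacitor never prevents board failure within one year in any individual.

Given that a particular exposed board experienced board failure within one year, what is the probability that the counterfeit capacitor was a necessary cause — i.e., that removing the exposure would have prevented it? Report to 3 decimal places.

p₁ = 0.0601, p₀ = 0.0417.
Under exogeneity and monotonicity, PN = (p₁ − p₀) / p₁.
PN = (0.0601 − 0.0417) / 0.0601 = 0.0184 / 0.0601 ≈ 0.3062

PN ≈ 0.306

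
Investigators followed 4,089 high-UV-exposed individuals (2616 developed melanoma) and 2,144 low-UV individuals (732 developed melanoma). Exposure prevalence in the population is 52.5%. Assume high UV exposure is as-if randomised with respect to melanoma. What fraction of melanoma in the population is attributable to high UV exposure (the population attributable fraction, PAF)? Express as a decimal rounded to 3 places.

PAF ≈ 0.314

p₁ = P(outcome | exposed) = 2616/4089 = 0.63977
p₀ = P(outcome | unexposed) = 732/2144 = 0.34142
Overall risk P(Y=1) = π·p₁ + (1−π)·p₀ = 0.525×0.63977 + 0.475×0.34142 = 0.49805.
Under exogeneity, PAF = [P(Y=1) − p₀] / P(Y=1).
PAF = (0.49805 − 0.34142) / 0.49805 ≈ 0.3145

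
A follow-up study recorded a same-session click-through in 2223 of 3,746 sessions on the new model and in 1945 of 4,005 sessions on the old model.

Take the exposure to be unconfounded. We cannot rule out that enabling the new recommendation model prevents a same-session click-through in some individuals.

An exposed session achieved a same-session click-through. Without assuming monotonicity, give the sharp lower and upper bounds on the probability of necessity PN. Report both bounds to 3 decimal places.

p₁ = P(outcome | exposed) = 2223/3746 = 0.59343
p₀ = P(outcome | unexposed) = 1945/4005 = 0.48564
Under exogeneity alone the bounds on PN are max{0,(p₁−p₀)/p₁} ≤ PN ≤ min{1,(1−p₀)/p₁}.
  lower = (p₁ − p₀)/p₁ = 0.10779 / 0.59343 ≈ 0.1816
  upper = min{1, (1 − p₀)/p₁} = 0.51436 / 0.59343 ≈ 0.8667

0.182 ≤ PN ≤ 0.867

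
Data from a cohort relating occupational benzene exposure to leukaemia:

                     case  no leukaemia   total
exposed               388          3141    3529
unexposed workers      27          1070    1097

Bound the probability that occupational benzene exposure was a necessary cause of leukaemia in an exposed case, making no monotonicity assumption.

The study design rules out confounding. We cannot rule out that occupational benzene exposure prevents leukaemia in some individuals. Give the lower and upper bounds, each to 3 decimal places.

p₁ = P(outcome | exposed) = 388/3529 = 0.10995
p₀ = P(outcome | unexposed) = 27/1097 = 0.024613
Under exogeneity alone the bounds on PN are max{0,(p₁−p₀)/p₁} ≤ PN ≤ min{1,(1−p₀)/p₁}.
  lower = (p₁ − p₀)/p₁ = 0.085334 / 0.10995 ≈ 0.7761
  upper = min{1, (1 − p₀)/p₁} = 0.97539 / 0.10995 ≈ 8.8715 → capped at 1

0.776 ≤ PN ≤ 1.000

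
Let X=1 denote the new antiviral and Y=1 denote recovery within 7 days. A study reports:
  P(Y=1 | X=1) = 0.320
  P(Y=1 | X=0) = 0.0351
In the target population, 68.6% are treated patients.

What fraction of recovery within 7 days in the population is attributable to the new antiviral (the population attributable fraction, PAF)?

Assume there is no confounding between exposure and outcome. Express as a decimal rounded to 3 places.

PAF ≈ 0.848

Let p₁ = 0.32, p₀ = 0.0351.
Overall risk P(Y=1) = π·p₁ + (1−π)·p₀ = 0.686×0.32 + 0.314×0.0351 = 0.23054.
Under exogeneity, PAF = [P(Y=1) − p₀] / P(Y=1).
PAF = (0.23054 − 0.0351) / 0.23054 ≈ 0.8477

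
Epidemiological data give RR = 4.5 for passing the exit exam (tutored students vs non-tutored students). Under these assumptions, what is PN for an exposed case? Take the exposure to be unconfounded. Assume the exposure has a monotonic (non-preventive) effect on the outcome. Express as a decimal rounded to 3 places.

PN ≈ 0.778

Under exogeneity and monotonicity, PN = (RR − 1) / RR = 1 − 1/RR.
PN = (4.5 − 1) / 4.5 = 3.5 / 4.5 ≈ 0.7778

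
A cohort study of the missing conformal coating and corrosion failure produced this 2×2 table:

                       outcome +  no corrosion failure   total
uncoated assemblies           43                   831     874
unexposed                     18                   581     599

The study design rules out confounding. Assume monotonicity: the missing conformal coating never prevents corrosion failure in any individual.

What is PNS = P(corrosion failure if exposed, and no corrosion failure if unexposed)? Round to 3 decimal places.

PNS ≈ 0.019

p₁ = P(outcome | exposed) = 43/874 = 0.049199
p₀ = P(outcome | unexposed) = 18/599 = 0.03005
Under exogeneity and monotonicity, PNS = p₁ − p₀.
PNS = 0.049199 − 0.03005 = 0.019149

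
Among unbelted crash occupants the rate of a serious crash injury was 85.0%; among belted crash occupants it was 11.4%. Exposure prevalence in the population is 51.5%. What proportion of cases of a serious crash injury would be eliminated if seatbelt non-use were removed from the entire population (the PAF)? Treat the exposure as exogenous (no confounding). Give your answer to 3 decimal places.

PAF ≈ 0.769

p₁ = 0.85, p₀ = 0.114.
Overall risk P(Y=1) = π·p₁ + (1−π)·p₀ = 0.515×0.85 + 0.485×0.114 = 0.49304.
Under exogeneity, PAF = [P(Y=1) − p₀] / P(Y=1).
PAF = (0.49304 − 0.114) / 0.49304 ≈ 0.7688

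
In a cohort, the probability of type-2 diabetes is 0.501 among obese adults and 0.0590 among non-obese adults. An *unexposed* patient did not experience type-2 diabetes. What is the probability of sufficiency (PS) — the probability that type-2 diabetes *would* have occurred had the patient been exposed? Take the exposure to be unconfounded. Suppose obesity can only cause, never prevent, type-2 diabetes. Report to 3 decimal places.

Let p₁ = 0.501, p₀ = 0.059.
Under exogeneity and monotonicity, PS = (p₁ − p₀) / (1 − p₀).
PS = (0.501 − 0.059) / (1 − 0.059) = 0.442 / 0.941 ≈ 0.4697

PS ≈ 0.470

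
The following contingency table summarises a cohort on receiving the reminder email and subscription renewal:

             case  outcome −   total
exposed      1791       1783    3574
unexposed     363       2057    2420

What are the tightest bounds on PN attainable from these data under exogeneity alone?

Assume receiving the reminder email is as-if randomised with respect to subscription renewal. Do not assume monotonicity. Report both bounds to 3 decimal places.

p₁ = P(outcome | exposed) = 1791/3574 = 0.50112
p₀ = P(outcome | unexposed) = 363/2420 = 0.15
Under exogeneity alone the bounds on PN are max{0,(p₁−p₀)/p₁} ≤ PN ≤ min{1,(1−p₀)/p₁}.
  lower = (p₁ − p₀)/p₁ = 0.35112 / 0.50112 ≈ 0.7007
  upper = min{1, (1 − p₀)/p₁} = 0.85 / 0.50112 ≈ 1.6962 → capped at 1

0.701 ≤ PN ≤ 1.000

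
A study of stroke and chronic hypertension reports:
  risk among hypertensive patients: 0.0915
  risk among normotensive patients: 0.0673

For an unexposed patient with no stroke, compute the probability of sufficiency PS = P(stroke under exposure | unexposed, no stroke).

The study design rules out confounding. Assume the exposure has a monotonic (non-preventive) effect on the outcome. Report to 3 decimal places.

Let p₁ = 0.0915, p₀ = 0.0673.
Under exogeneity and monotonicity, PS = (p₁ − p₀) / (1 − p₀).
PS = (0.0915 − 0.0673) / (1 − 0.0673) = 0.0242 / 0.9327 ≈ 0.0259

PS ≈ 0.026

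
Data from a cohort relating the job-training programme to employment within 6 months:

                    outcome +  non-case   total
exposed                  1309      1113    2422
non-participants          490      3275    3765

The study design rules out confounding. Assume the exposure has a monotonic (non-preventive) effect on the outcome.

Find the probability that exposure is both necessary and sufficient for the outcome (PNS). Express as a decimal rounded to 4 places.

p₁ = P(outcome | exposed) = 1309/2422 = 0.54046
p₀ = P(outcome | unexposed) = 490/3765 = 0.13015
Under exogeneity and monotonicity, PNS = p₁ − p₀.
PNS = 0.54046 − 0.13015 = 0.41032

PNS ≈ 0.4103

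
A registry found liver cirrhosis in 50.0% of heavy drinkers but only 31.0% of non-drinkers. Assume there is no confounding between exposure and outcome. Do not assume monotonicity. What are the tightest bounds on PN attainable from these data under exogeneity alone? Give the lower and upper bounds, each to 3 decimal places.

0.380 ≤ PN ≤ 1.000

p₁ = 0.5, p₀ = 0.31.
Under exogeneity alone the bounds on PN are max{0,(p₁−p₀)/p₁} ≤ PN ≤ min{1,(1−p₀)/p₁}.
  lower = (p₁ − p₀)/p₁ = 0.19 / 0.5 ≈ 0.3800
  upper = min{1, (1 − p₀)/p₁} = 0.69 / 0.5 ≈ 1.3800 → capped at 1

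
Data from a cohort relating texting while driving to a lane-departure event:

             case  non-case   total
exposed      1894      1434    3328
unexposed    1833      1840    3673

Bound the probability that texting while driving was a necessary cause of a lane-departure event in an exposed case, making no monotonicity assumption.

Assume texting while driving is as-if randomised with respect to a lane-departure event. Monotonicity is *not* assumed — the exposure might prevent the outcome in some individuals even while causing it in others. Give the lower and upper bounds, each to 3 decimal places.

0.123 ≤ PN ≤ 0.880

p₁ = P(outcome | exposed) = 1894/3328 = 0.56911
p₀ = P(outcome | unexposed) = 1833/3673 = 0.49905
Under exogeneity alone the bounds on PN are max{0,(p₁−p₀)/p₁} ≤ PN ≤ min{1,(1−p₀)/p₁}.
  lower = (p₁ − p₀)/p₁ = 0.070063 / 0.56911 ≈ 0.1231
  upper = min{1, (1 − p₀)/p₁} = 0.50095 / 0.56911 ≈ 0.8802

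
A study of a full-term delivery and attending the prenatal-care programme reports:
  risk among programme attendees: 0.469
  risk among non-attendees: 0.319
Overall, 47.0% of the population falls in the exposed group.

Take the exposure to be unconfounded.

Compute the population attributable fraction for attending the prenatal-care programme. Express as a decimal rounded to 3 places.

Let p₁ = 0.469, p₀ = 0.319.
Overall risk P(Y=1) = π·p₁ + (1−π)·p₀ = 0.47×0.469 + 0.53×0.319 = 0.3895.
Under exogeneity, PAF = [P(Y=1) − p₀] / P(Y=1).
PAF = (0.3895 − 0.319) / 0.3895 ≈ 0.1810

PAF ≈ 0.181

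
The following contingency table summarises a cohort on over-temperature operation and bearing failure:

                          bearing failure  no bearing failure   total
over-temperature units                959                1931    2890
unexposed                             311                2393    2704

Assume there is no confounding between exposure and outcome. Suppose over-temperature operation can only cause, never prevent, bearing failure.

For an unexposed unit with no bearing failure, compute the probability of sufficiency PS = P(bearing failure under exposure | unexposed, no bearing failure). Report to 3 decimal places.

p₁ = P(outcome | exposed) = 959/2890 = 0.33183
p₀ = P(outcome | unexposed) = 311/2704 = 0.11501
Under exogeneity and monotonicity, PS = (p₁ − p₀) / (1 − p₀).
PS = (0.33183 − 0.11501) / (1 − 0.11501) = 0.21682 / 0.88499 ≈ 0.2450

PS ≈ 0.245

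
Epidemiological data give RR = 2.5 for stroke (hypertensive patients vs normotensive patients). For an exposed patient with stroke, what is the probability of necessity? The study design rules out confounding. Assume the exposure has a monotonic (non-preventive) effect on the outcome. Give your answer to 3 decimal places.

PN ≈ 0.600

Under exogeneity and monotonicity, PN = (RR − 1) / RR = 1 − 1/RR.
PN = (2.5 − 1) / 2.5 = 1.5 / 2.5 ≈ 0.6000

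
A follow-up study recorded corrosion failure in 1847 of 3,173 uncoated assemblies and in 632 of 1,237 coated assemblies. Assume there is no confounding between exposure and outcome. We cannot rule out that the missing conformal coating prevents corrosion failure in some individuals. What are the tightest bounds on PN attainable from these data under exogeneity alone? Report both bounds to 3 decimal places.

0.122 ≤ PN ≤ 0.840

p₁ = P(outcome | exposed) = 1847/3173 = 0.5821
p₀ = P(outcome | unexposed) = 632/1237 = 0.51091
Under exogeneity alone the bounds on PN are max{0,(p₁−p₀)/p₁} ≤ PN ≤ min{1,(1−p₀)/p₁}.
  lower = (p₁ − p₀)/p₁ = 0.071185 / 0.5821 ≈ 0.1223
  upper = min{1, (1 − p₀)/p₁} = 0.48909 / 0.5821 ≈ 0.8402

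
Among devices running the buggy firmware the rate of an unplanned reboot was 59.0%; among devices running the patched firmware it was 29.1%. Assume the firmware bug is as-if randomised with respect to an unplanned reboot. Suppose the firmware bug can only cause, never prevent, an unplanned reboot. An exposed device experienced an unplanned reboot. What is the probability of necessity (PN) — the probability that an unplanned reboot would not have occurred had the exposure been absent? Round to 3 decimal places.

p₁ = 0.59, p₀ = 0.291.
Under exogeneity and monotonicity, PN = (p₁ − p₀) / p₁.
PN = (0.59 − 0.291) / 0.59 = 0.299 / 0.59 ≈ 0.5068

PN ≈ 0.507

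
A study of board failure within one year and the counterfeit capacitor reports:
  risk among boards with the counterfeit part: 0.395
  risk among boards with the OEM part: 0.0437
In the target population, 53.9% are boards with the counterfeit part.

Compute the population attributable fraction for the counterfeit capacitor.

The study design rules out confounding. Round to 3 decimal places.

Let p₁ = 0.395, p₀ = 0.0437.
Overall risk P(Y=1) = π·p₁ + (1−π)·p₀ = 0.539×0.395 + 0.461×0.0437 = 0.23305.
Under exogeneity, PAF = [P(Y=1) − p₀] / P(Y=1).
PAF = (0.23305 − 0.0437) / 0.23305 ≈ 0.8125

PAF ≈ 0.812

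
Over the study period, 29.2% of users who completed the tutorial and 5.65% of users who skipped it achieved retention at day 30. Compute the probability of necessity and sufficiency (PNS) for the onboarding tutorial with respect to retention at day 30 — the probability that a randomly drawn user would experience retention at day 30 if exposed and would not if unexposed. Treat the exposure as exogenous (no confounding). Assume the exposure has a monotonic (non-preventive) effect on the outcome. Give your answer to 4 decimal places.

PNS ≈ 0.2355

p₁ = 0.292, p₀ = 0.0565.
Under exogeneity and monotonicity, PNS = p₁ − p₀.
PNS = 0.292 − 0.0565 = 0.2355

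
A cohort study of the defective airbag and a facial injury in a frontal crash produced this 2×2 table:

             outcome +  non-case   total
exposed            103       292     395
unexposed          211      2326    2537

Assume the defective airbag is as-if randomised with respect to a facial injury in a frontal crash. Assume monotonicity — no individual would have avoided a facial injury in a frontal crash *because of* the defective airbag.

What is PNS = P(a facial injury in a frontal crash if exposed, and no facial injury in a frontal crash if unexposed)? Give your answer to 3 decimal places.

p₁ = P(outcome | exposed) = 103/395 = 0.26076
p₀ = P(outcome | unexposed) = 211/2537 = 0.083169
Under exogeneity and monotonicity, PNS = p₁ − p₀.
PNS = 0.26076 − 0.083169 = 0.17759

PNS ≈ 0.178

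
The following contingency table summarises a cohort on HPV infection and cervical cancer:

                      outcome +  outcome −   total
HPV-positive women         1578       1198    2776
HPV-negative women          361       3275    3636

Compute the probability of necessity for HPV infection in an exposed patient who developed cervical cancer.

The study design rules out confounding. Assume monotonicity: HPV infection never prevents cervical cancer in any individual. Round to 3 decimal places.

PN ≈ 0.825

p₁ = P(outcome | exposed) = 1578/2776 = 0.56844
p₀ = P(outcome | unexposed) = 361/3636 = 0.099285
Under exogeneity and monotonicity, PN = (p₁ − p₀)/p₁.
PN = (0.56844 − 0.099285) / 0.56844 ≈ 0.8253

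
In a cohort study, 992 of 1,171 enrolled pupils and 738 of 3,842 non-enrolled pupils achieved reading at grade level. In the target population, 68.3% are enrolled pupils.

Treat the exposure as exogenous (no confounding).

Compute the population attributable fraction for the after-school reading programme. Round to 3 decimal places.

p₁ = P(outcome | exposed) = 992/1171 = 0.84714
p₀ = P(outcome | unexposed) = 738/3842 = 0.19209
Overall risk P(Y=1) = π·p₁ + (1−π)·p₀ = 0.683×0.84714 + 0.317×0.19209 = 0.63949.
Under exogeneity, PAF = [P(Y=1) − p₀] / P(Y=1).
PAF = (0.63949 − 0.19209) / 0.63949 ≈ 0.6996

PAF ≈ 0.700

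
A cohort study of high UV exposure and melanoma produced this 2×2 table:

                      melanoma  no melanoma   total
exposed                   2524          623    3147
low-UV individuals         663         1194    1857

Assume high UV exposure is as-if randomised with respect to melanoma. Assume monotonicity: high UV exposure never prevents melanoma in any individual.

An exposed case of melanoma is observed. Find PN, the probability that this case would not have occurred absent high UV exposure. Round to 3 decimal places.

p₁ = P(outcome | exposed) = 2524/3147 = 0.80203
p₀ = P(outcome | unexposed) = 663/1857 = 0.35703
Under exogeneity and monotonicity, PN = (p₁ − p₀) / p₁.
PN = (0.80203 − 0.35703) / 0.80203 = 0.44501 / 0.80203 ≈ 0.5548

PN ≈ 0.555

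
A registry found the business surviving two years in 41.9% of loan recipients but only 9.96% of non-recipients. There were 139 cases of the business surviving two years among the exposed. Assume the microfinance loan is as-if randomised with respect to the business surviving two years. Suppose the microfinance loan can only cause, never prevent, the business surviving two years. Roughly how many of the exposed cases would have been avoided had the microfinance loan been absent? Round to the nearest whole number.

p₁ = 0.419, p₀ = 0.0996.
PN = (p₁ − p₀)/p₁ = (0.419 − 0.0996) / 0.419 ≈ 0.76229.
Attributable cases ≈ PN × (exposed cases) = 0.76229 × 139 ≈ 105.96.

about 106 cases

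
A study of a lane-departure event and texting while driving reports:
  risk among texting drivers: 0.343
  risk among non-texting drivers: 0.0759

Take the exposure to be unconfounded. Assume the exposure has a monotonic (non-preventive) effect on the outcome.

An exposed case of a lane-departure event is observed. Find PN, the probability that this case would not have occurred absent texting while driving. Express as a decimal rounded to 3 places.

Let p₁ = 0.343, p₀ = 0.0759.
Under exogeneity and monotonicity, PN = (p₁ − p₀) / p₁.
PN = (0.343 − 0.0759) / 0.343 = 0.2671 / 0.343 ≈ 0.7787

PN ≈ 0.779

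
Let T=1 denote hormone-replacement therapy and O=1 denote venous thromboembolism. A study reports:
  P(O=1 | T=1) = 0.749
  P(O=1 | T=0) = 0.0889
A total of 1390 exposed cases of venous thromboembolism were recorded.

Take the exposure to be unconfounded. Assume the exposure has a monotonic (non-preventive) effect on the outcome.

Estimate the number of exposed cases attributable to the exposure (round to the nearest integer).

about 1225 cases

Let p₁ = 0.749, p₀ = 0.0889.
PN = (p₁ − p₀)/p₁ = (0.749 − 0.0889) / 0.749 ≈ 0.88131.
Attributable cases ≈ PN × (exposed cases) = 0.88131 × 1390 ≈ 1225.02.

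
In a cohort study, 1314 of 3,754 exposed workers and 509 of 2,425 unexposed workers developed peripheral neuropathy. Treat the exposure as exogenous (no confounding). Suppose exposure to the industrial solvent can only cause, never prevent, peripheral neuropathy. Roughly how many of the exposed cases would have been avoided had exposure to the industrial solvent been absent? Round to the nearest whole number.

about 526 cases

p₁ = P(outcome | exposed) = 1314/3754 = 0.35003
p₀ = P(outcome | unexposed) = 509/2425 = 0.2099
PN = (p₁ − p₀)/p₁ = (0.35003 − 0.2099) / 0.35003 ≈ 0.40034.
Attributable cases ≈ PN × (exposed cases) = 0.40034 × 1314 ≈ 526.05.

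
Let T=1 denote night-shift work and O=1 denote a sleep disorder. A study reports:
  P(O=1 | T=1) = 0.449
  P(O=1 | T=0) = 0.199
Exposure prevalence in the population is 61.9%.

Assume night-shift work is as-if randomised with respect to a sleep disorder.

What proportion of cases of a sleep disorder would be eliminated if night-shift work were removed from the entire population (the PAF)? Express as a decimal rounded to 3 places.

Let p₁ = 0.449, p₀ = 0.199.
Overall risk P(Y=1) = π·p₁ + (1−π)·p₀ = 0.619×0.449 + 0.381×0.199 = 0.35375.
Under exogeneity, PAF = [P(Y=1) − p₀] / P(Y=1).
PAF = (0.35375 − 0.199) / 0.35375 ≈ 0.4375

PAF ≈ 0.437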